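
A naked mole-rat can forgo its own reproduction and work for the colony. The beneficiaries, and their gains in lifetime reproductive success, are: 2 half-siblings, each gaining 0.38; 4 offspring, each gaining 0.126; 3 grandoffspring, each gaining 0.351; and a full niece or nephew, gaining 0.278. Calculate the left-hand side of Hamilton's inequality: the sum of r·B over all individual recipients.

r to a half-sibling = 1/4 (half-sibs share one parent — one path of length 2: r = (1/2)^2 = 1/4).
r to an offspring = 1/2 (one parent–offspring link: r = (1/2)^1 = 1/2).
r to a grandoffspring = 0.25 (two parent–offspring links: r = (1/2)^2 = 1/4).
r to a full niece or nephew = 0.25 (full aunt/uncle↔niece/nephew: two paths of length 3 through the shared grandparent pair: r = 2·(1/2)^3 = 1/4).
Summing one r·B term per recipient: 2·0.25·0.38 + 4·0.5·0.126 + 3·0.25·0.351 + 1·0.25·0.278 = 0.77475.

0.77475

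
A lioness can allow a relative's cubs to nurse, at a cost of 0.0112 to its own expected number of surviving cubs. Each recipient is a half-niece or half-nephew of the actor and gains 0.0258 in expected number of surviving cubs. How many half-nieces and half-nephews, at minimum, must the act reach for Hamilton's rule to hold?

r to a half-niece or half-nephew = 0.125 (half-aunt/uncle↔niece/nephew: one path of length 3: r = (1/2)^3 = 1/8).
Hamilton's rule: n·r·B > C  ⇒  n > C/(r·B) = 0.0112/(0.125·0.0258) = 3.473.
The smallest integer exceeding 3.473 is 4.

4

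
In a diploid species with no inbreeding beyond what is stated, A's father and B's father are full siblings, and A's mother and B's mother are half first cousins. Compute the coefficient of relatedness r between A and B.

Wright's path rule: contributions from independent ancestry routes add.
A and B are related in two ways: first cousins through their fathers (r = 1/8) and half second cousins through their mothers (r = 1/64).
r = 1/8 + 1/64 = 9/64 = 0.140625.

0.140625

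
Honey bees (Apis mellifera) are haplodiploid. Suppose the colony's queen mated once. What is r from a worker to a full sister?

Haplodiploid full sisters inherit their father's entire haploid genome identically (contributing 1/2) and on average half of their mother's contribution (1/2 · 1/2 = 1/4); r = 1/2 + 1/4 = 3/4.

0.75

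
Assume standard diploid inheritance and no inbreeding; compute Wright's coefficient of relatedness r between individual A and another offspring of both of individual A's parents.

0.5

Each parent–offspring link contributes a factor of 1/2, and independent paths through distinct common ancestors add.
Full sibs share both parents — two paths of length 2: r = 2·(1/2)^2 = 1/2.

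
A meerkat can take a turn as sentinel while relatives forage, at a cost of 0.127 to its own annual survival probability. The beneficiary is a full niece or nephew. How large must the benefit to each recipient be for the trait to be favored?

r to a full niece or nephew = 1/4 (full aunt/uncle↔niece/nephew: two paths of length 3 through the shared grandparent pair: r = 2·(1/2)^3 = 1/4).
Hamilton's rule with n recipients of equal r: n·r·B > C, so B > C/(n·r) = 0.127/(1·0.25) = 0.508.

0.508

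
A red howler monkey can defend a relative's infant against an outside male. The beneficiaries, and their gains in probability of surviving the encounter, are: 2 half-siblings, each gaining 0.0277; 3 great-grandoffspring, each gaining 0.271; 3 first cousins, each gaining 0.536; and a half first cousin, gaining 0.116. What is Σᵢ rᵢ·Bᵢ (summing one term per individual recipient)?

0.323725

r to a half-sibling = 0.25 (half-sibs share one parent — one path of length 2: r = (1/2)^2 = 1/4).
r to a great-grandoffspring = 0.125 (three parent–offspring links: r = (1/2)^3 = 1/8).
r to a first cousin = 1/8 (first cousins share one grandparent pair — two paths of length 4: r = 2·(1/2)^4 = 1/8).
r to a half first cousin = 1/16 (half first cousins share one grandparent — one path of length 4: r = (1/2)^4 = 1/16).
Summing one r·B term per recipient: 2·0.25·0.0277 + 3·0.125·0.271 + 3·0.125·0.536 + 1·0.0625·0.116 = 0.323725.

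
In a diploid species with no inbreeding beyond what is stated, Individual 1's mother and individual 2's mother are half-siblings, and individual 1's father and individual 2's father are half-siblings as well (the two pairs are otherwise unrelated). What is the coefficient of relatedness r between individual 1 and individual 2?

0.125

Relatedness sums over independent paths through distinct common ancestors.
Individual 1 and individual 2 are related in two ways: half first cousins through their mothers (r = 1/16) and half first cousins through their fathers (r = 1/16).
r = 1/16 + 1/16 = 0.125.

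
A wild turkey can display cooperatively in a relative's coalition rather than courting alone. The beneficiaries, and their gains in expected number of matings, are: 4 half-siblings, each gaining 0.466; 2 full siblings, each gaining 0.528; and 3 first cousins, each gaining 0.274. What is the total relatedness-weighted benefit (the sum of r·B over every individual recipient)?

r to a half-sibling = 0.25 (half-sibs share one parent — one path of length 2: r = (1/2)^2 = 1/4).
r to a full sibling = 1/2 (full sibs share both parents — two paths of length 2: r = 2·(1/2)^2 = 1/2).
r to a first cousin = 1/8 (first cousins share one grandparent pair — two paths of length 4: r = 2·(1/2)^4 = 1/8).
Summing one r·B term per recipient: 4·0.25·0.466 + 2·0.5·0.528 + 3·0.125·0.274 = 1.09675.

1.09675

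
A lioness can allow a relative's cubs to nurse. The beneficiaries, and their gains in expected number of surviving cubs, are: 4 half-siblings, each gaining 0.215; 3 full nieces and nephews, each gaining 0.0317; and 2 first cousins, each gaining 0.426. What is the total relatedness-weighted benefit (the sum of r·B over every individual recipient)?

r to a half-sibling = 1/4 (half-sibs share one parent — one path of length 2: r = (1/2)^2 = 1/4).
r to a full niece or nephew = 0.25 (full aunt/uncle↔niece/nephew: two paths of length 3 through the shared grandparent pair: r = 2·(1/2)^3 = 1/4).
r to a first cousin = 1/8 (first cousins share one grandparent pair — two paths of length 4: r = 2·(1/2)^4 = 1/8).
Summing one r·B term per recipient: 4·0.25·0.215 + 3·0.25·0.0317 + 2·0.125·0.426 = 0.345275.

0.345275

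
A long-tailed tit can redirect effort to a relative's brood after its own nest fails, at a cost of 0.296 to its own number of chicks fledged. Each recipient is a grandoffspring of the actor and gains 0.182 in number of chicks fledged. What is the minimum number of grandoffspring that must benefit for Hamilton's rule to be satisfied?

r to a grandoffspring = 1/4 (two parent–offspring links: r = (1/2)^2 = 1/4).
Hamilton's rule: n·r·B > C  ⇒  n > C/(r·B) = 0.296/(0.25·0.182) = 6.505.
The smallest integer exceeding 6.505 is 7.

7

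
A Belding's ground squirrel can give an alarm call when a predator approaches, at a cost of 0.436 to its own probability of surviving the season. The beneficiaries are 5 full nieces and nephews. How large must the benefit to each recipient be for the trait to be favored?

0.3488

r to a full niece or nephew = 0.25 (full aunt/uncle↔niece/nephew: two paths of length 3 through the shared grandparent pair: r = 2·(1/2)^3 = 1/4).
Hamilton's rule with n recipients of equal r: n·r·B > C, so B > C/(n·r) = 0.436/(5·0.25) = 0.3488.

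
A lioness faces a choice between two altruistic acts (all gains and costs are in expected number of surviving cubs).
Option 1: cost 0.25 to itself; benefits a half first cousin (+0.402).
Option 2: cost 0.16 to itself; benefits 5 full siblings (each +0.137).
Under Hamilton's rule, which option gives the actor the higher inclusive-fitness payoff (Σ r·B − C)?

Option 2

Option 1: r to a half first cousin = 0.0625.
Option 1: Σ r·B − C = (1·0.0625·0.402) − 0.25 = -0.224875.
Option 2: r to a full sibling = 0.5.
Option 2: Σ r·B − C = (5·0.5·0.137) − 0.16 = 0.1825.
Option 2 has the higher net inclusive-fitness payoff.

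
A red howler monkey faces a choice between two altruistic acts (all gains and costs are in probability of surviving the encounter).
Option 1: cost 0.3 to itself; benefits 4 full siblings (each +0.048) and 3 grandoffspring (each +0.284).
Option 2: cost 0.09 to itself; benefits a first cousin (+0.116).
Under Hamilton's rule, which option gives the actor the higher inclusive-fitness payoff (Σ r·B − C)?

Option 1

Option 1: r to a full sibling = 0.5.
Option 1: r to a grandoffspring = 0.25.
Option 1: Σ r·B − C = (4·0.5·0.048 + 3·0.25·0.284) − 0.3 = 0.009.
Option 2: r to a first cousin = 0.125.
Option 2: Σ r·B − C = (1·0.125·0.116) − 0.09 = -0.0755.
Option 1 has the higher net inclusive-fitness payoff.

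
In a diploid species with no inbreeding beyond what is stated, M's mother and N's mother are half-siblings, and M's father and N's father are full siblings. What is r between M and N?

0.1875

With two independent routes of shared ancestry, r is the sum of the two contributions.
M and N are related in two ways: half first cousins through their mothers (r = 1/16) and first cousins through their fathers (r = 1/8).
r = 1/16 + 1/8 = 3/16 = 0.1875.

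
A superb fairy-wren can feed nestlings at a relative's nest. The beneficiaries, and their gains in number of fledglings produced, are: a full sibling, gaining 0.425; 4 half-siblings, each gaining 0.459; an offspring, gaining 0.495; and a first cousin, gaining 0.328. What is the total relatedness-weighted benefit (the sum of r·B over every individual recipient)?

0.96

r to a full sibling = 1/2 (full sibs share both parents — two paths of length 2: r = 2·(1/2)^2 = 1/2).
r to a half-sibling = 1/4 (half-sibs share one parent — one path of length 2: r = (1/2)^2 = 1/4).
r to an offspring = 1/2 (one parent–offspring link: r = (1/2)^1 = 1/2).
r to a first cousin = 0.125 (first cousins share one grandparent pair — two paths of length 4: r = 2·(1/2)^4 = 1/8).
Summing one r·B term per recipient: 1·0.5·0.425 + 4·0.25·0.459 + 1·0.5·0.495 + 1·0.125·0.328 = 0.96.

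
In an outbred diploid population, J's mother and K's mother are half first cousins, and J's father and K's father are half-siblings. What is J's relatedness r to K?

Independent pedigree routes through distinct common ancestors add.
J and K are related in two ways: half second cousins through their mothers (r = 1/64) and half first cousins through their fathers (r = 1/16).
r = 1/64 + 1/16 = 0.078125.

0.078125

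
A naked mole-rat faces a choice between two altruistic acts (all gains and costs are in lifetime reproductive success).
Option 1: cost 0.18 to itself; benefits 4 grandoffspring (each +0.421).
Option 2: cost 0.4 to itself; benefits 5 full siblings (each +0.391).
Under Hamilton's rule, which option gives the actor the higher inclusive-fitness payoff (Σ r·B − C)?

Option 2

Option 1: r to a grandoffspring = 0.25.
Option 1: Σ r·B − C = (4·0.25·0.421) − 0.18 = 0.241.
Option 2: r to a full sibling = 0.5.
Option 2: Σ r·B − C = (5·0.5·0.391) − 0.4 = 0.5775.
Option 2 has the higher net inclusive-fitness payoff.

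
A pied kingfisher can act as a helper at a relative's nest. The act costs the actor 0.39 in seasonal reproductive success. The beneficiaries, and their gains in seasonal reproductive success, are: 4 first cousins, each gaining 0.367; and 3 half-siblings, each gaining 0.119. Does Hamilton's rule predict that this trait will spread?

Hamilton's rule: the trait is favored when the sum of r·B over every recipient exceeds the actor's cost C.
r to a first cousin = 0.125 (first cousins share one grandparent pair — two paths of length 4: r = 2·(1/2)^4 = 1/8).
r to a half-sibling = 1/4 (half-sibs share one parent — one path of length 2: r = (1/2)^2 = 1/4).
Summing one r·B term per recipient: 4·0.125·0.367 + 3·0.25·0.119 = 0.27275.
0.27275 < 0.39: the indirect benefit is less than the cost.

No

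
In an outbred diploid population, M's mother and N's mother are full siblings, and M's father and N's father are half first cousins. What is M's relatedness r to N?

0.140625

Wright's path rule: contributions from independent ancestry routes add.
M and N are related in two ways: first cousins through their mothers (r = 1/8) and half second cousins through their fathers (r = 1/64).
r = 1/8 + 1/64 = 0.140625.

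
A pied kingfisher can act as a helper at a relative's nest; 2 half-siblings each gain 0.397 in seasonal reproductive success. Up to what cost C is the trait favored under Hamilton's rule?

0.1985

r to a half-sibling = 0.25 (half-sibs share one parent — one path of length 2: r = (1/2)^2 = 1/4).
Hamilton's rule: n·r·B > C, so the trait is favored while C < n·r·B = 2·0.25·0.397 = 0.1985.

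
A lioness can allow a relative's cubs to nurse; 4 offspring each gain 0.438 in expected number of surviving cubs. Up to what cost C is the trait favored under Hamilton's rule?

r to an offspring = 0.5 (one parent–offspring link: r = (1/2)^1 = 1/2).
Hamilton's rule: n·r·B > C, so the trait is favored while C < n·r·B = 4·0.5·0.438 = 0.876.

0.876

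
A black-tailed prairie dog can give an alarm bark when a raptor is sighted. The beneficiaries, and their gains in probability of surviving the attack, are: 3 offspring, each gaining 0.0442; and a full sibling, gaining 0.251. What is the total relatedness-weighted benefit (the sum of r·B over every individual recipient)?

r to an offspring = 0.5 (one parent–offspring link: r = (1/2)^1 = 1/2).
r to a full sibling = 1/2 (full sibs share both parents — two paths of length 2: r = 2·(1/2)^2 = 1/2).
Summing one r·B term per recipient: 3·0.5·0.0442 + 1·0.5·0.251 = 0.1918.

0.1918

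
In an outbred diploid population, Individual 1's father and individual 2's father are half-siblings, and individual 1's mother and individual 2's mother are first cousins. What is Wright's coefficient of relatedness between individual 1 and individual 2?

0.09375

Wright's path rule: contributions from independent ancestry routes add.
Individual 1 and individual 2 are related in two ways: half first cousins through their fathers (r = 1/16) and second cousins through their mothers (r = 1/32).
r = 1/16 + 1/32 = 0.09375.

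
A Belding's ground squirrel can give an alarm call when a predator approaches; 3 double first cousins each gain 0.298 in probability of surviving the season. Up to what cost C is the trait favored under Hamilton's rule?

0.2235

r to a double first cousin = 0.25 (double first cousins share both grandparent pairs — four paths of length 4: r = 4·(1/2)^4 = 1/4).
Hamilton's rule: n·r·B > C, so the trait is favored while C < n·r·B = 3·0.25·0.298 = 0.2235.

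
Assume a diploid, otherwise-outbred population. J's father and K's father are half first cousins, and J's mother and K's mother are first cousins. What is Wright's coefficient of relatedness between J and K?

0.046875

Relatedness sums over independent paths through distinct common ancestors.
J and K are related in two ways: half second cousins through their fathers (r = 1/64) and second cousins through their mothers (r = 1/32).
r = 1/64 + 1/32 = 3/64 = 0.046875.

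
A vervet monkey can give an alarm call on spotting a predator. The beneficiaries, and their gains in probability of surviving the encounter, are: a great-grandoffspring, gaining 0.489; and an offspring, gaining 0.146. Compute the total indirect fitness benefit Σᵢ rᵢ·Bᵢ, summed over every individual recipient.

r to a great-grandoffspring = 0.125 (three parent–offspring links: r = (1/2)^3 = 1/8).
r to an offspring = 0.5 (one parent–offspring link: r = (1/2)^1 = 1/2).
Summing one r·B term per recipient: 1·0.125·0.489 + 1·0.5·0.146 = 0.134125.

0.134125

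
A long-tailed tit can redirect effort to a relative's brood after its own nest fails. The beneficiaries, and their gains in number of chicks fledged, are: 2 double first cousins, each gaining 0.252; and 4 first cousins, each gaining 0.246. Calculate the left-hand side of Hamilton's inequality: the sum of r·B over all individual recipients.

0.249

r to a double first cousin = 0.25 (double first cousins share both grandparent pairs — four paths of length 4: r = 4·(1/2)^4 = 1/4).
r to a first cousin = 1/8 (first cousins share one grandparent pair — two paths of length 4: r = 2·(1/2)^4 = 1/8).
Summing one r·B term per recipient: 2·0.25·0.252 + 4·0.125·0.246 = 0.249.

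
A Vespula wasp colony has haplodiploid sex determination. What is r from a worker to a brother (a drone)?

0.25

Her haploid brother carries none of their father's genes and a random half of their mother's genome; that half matches the maternal half of her own genome with probability 1/2: r = 1/2 · 1/2 = 1/4.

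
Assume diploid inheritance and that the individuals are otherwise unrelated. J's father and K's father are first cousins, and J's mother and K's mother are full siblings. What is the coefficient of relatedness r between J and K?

Independent pedigree routes through distinct common ancestors add.
J and K are related in two ways: second cousins through their fathers (r = 1/32) and first cousins through their mothers (r = 1/8).
r = 1/32 + 1/8 = 5/32 = 0.15625.

0.15625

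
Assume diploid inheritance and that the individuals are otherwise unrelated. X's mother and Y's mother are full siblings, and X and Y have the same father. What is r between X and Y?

Independent pedigree routes through distinct common ancestors add.
X and Y are related in two ways: first cousins through their mothers (r = 1/8) and half-sibs through their shared father (r = 1/4).
r = 1/8 + 1/4 = 0.375.

0.375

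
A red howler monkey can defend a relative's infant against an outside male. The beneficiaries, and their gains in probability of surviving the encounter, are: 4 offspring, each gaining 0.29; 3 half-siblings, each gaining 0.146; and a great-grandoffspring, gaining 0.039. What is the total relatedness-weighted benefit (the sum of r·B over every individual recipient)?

r to an offspring = 0.5 (one parent–offspring link: r = (1/2)^1 = 1/2).
r to a half-sibling = 1/4 (half-sibs share one parent — one path of length 2: r = (1/2)^2 = 1/4).
r to a great-grandoffspring = 1/8 (three parent–offspring links: r = (1/2)^3 = 1/8).
Summing one r·B term per recipient: 4·0.5·0.29 + 3·0.25·0.146 + 1·0.125·0.039 = 0.694375.

0.694375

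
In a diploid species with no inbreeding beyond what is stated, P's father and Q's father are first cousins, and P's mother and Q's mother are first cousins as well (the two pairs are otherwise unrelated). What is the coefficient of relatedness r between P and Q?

With two independent routes of shared ancestry, r is the sum of the two contributions.
P and Q are related in two ways: second cousins through their fathers (r = 1/32) and second cousins through their mothers (r = 1/32).
r = 1/32 + 1/32 = 0.0625.

0.0625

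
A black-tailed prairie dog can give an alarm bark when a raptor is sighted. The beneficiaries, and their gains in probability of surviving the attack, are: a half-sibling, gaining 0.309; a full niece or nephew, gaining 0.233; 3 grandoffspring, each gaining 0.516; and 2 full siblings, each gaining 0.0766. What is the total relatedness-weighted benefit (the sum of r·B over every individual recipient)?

0.5991

r to a half-sibling = 1/4 (half-sibs share one parent — one path of length 2: r = (1/2)^2 = 1/4).
r to a full niece or nephew = 1/4 (full aunt/uncle↔niece/nephew: two paths of length 3 through the shared grandparent pair: r = 2·(1/2)^3 = 1/4).
r to a grandoffspring = 0.25 (two parent–offspring links: r = (1/2)^2 = 1/4).
r to a full sibling = 0.5 (full sibs share both parents — two paths of length 2: r = 2·(1/2)^2 = 1/2).
Summing one r·B term per recipient: 1·0.25·0.309 + 1·0.25·0.233 + 3·0.25·0.516 + 2·0.5·0.0766 = 0.5991.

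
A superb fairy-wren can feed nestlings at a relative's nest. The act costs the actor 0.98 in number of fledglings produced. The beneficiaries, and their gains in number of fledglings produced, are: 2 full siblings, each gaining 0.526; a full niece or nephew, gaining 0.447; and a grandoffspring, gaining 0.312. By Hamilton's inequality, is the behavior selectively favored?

Hamilton's rule: the trait is favored when the sum of r·B over every recipient exceeds the actor's cost C.
r to a full sibling = 1/2 (full sibs share both parents — two paths of length 2: r = 2·(1/2)^2 = 1/2).
r to a full niece or nephew = 1/4 (full aunt/uncle↔niece/nephew: two paths of length 3 through the shared grandparent pair: r = 2·(1/2)^3 = 1/4).
r to a grandoffspring = 1/4 (two parent–offspring links: r = (1/2)^2 = 1/4).
Summing one r·B term per recipient: 2·0.5·0.526 + 1·0.25·0.447 + 1·0.25·0.312 = 0.71575.
0.71575 < 0.98: the indirect benefit is less than the cost.

No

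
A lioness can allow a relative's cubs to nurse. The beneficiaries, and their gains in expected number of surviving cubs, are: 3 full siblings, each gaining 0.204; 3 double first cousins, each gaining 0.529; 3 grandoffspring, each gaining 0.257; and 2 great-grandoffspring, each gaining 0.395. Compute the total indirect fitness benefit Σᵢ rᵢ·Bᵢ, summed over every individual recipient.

r to a full sibling = 0.5 (full sibs share both parents — two paths of length 2: r = 2·(1/2)^2 = 1/2).
r to a double first cousin = 0.25 (double first cousins share both grandparent pairs — four paths of length 4: r = 4·(1/2)^4 = 1/4).
r to a grandoffspring = 1/4 (two parent–offspring links: r = (1/2)^2 = 1/4).
r to a great-grandoffspring = 1/8 (three parent–offspring links: r = (1/2)^3 = 1/8).
Summing one r·B term per recipient: 3·0.5·0.204 + 3·0.25·0.529 + 3·0.25·0.257 + 2·0.125·0.395 = 0.99425.

0.99425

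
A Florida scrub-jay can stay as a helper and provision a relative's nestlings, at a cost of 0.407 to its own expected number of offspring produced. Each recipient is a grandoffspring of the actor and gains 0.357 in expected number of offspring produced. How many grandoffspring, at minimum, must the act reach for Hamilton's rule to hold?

r to a grandoffspring = 0.25 (two parent–offspring links: r = (1/2)^2 = 1/4).
Hamilton's rule: n·r·B > C  ⇒  n > C/(r·B) = 0.407/(0.25·0.357) = 4.56.
The smallest integer exceeding 4.56 is 5.

5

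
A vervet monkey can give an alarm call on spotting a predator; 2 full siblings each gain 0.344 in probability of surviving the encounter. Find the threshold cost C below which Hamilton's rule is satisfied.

r to a full sibling = 0.5 (full sibs share both parents — two paths of length 2: r = 2·(1/2)^2 = 1/2).
Hamilton's rule: n·r·B > C, so the trait is favored while C < n·r·B = 2·0.5·0.344 = 0.344.

0.344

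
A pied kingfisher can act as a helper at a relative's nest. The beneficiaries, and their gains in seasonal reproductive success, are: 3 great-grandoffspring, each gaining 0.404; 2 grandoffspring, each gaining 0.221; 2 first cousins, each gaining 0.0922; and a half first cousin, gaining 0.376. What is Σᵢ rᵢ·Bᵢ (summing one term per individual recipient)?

r to a great-grandoffspring = 0.125 (three parent–offspring links: r = (1/2)^3 = 1/8).
r to a grandoffspring = 1/4 (two parent–offspring links: r = (1/2)^2 = 1/4).
r to a first cousin = 1/8 (first cousins share one grandparent pair — two paths of length 4: r = 2·(1/2)^4 = 1/8).
r to a half first cousin = 0.0625 (half first cousins share one grandparent — one path of length 4: r = (1/2)^4 = 1/16).
Summing one r·B term per recipient: 3·0.125·0.404 + 2·0.25·0.221 + 2·0.125·0.0922 + 1·0.0625·0.376 = 0.30855.

0.30855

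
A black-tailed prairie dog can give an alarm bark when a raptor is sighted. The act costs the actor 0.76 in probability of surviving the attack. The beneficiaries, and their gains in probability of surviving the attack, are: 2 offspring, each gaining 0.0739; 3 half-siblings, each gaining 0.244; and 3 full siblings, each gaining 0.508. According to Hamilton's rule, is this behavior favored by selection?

Hamilton's rule: the trait is favored when the sum of r·B over every recipient exceeds the actor's cost C.
r to an offspring = 1/2 (one parent–offspring link: r = (1/2)^1 = 1/2).
r to a half-sibling = 1/4 (half-sibs share one parent — one path of length 2: r = (1/2)^2 = 1/4).
r to a full sibling = 0.5 (full sibs share both parents — two paths of length 2: r = 2·(1/2)^2 = 1/2).
Summing one r·B term per recipient: 2·0.5·0.0739 + 3·0.25·0.244 + 3·0.5·0.508 = 1.0189.
1.0189 > 0.76: the indirect benefit exceeds the cost.

Yes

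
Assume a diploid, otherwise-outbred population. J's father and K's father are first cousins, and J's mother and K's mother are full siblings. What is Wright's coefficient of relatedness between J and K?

Relatedness sums over independent paths through distinct common ancestors.
J and K are related in two ways: second cousins through their fathers (r = 1/32) and first cousins through their mothers (r = 1/8).
r = 1/32 + 1/8 = 0.15625.

0.15625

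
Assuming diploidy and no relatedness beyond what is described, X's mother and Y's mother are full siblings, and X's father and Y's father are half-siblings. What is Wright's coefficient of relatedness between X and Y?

Independent pedigree routes through distinct common ancestors add.
X and Y are related in two ways: first cousins through their mothers (r = 1/8) and half first cousins through their fathers (r = 1/16).
r = 1/8 + 1/16 = 0.1875.

0.1875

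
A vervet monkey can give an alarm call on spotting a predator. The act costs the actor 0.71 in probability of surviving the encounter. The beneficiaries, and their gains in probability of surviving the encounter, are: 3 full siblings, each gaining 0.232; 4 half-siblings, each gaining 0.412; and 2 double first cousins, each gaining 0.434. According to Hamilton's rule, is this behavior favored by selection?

Yes

Hamilton's rule: the trait is favored when the sum of r·B over every recipient exceeds the actor's cost C.
r to a full sibling = 1/2 (full sibs share both parents — two paths of length 2: r = 2·(1/2)^2 = 1/2).
r to a half-sibling = 0.25 (half-sibs share one parent — one path of length 2: r = (1/2)^2 = 1/4).
r to a double first cousin = 1/4 (double first cousins share both grandparent pairs — four paths of length 4: r = 4·(1/2)^4 = 1/4).
Summing one r·B term per recipient: 3·0.5·0.232 + 4·0.25·0.412 + 2·0.25·0.434 = 0.977.
0.977 > 0.71: the indirect benefit exceeds the cost.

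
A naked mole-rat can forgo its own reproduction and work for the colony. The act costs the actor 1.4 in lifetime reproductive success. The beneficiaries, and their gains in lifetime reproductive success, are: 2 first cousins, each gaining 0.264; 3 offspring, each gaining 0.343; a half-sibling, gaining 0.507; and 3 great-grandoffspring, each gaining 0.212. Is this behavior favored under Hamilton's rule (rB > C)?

No

Hamilton's rule: the trait is favored when the sum of r·B over every recipient exceeds the actor's cost C.
r to a first cousin = 0.125 (first cousins share one grandparent pair — two paths of length 4: r = 2·(1/2)^4 = 1/8).
r to an offspring = 0.5 (one parent–offspring link: r = (1/2)^1 = 1/2).
r to a half-sibling = 1/4 (half-sibs share one parent — one path of length 2: r = (1/2)^2 = 1/4).
r to a great-grandoffspring = 1/8 (three parent–offspring links: r = (1/2)^3 = 1/8).
Summing one r·B term per recipient: 2·0.125·0.264 + 3·0.5·0.343 + 1·0.25·0.507 + 3·0.125·0.212 = 0.78675.
0.78675 < 1.4: the indirect benefit is less than the cost.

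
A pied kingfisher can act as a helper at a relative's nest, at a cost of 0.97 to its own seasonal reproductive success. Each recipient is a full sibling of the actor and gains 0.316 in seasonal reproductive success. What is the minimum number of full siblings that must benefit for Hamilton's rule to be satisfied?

r to a full sibling = 0.5 (full sibs share both parents — two paths of length 2: r = 2·(1/2)^2 = 1/2).
Hamilton's rule: n·r·B > C  ⇒  n > C/(r·B) = 0.97/(0.5·0.316) = 6.139.
The smallest integer exceeding 6.139 is 7.

7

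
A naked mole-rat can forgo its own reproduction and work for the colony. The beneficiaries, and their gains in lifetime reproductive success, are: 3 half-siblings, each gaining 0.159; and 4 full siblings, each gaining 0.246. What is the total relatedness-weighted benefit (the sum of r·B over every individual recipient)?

0.61125

r to a half-sibling = 1/4 (half-sibs share one parent — one path of length 2: r = (1/2)^2 = 1/4).
r to a full sibling = 0.5 (full sibs share both parents — two paths of length 2: r = 2·(1/2)^2 = 1/2).
Summing one r·B term per recipient: 3·0.25·0.159 + 4·0.5·0.246 = 0.61125.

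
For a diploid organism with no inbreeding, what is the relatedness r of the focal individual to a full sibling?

0.5

Each parent–offspring link contributes a factor of 1/2, and independent paths through distinct common ancestors add.
Full sibs share both parents — two paths of length 2: r = 2·(1/2)^2 = 1/2.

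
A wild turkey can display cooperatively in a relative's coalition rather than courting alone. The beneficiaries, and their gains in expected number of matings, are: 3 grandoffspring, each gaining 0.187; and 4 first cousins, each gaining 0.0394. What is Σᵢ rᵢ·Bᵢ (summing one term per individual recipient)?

0.15995

r to a grandoffspring = 1/4 (two parent–offspring links: r = (1/2)^2 = 1/4).
r to a first cousin = 0.125 (first cousins share one grandparent pair — two paths of length 4: r = 2·(1/2)^4 = 1/8).
Summing one r·B term per recipient: 3·0.25·0.187 + 4·0.125·0.0394 = 0.15995.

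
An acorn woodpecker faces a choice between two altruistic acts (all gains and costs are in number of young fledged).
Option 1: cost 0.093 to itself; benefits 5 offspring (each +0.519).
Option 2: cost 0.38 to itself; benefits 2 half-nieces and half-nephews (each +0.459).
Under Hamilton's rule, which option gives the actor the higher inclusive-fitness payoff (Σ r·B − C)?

Option 1

Option 1: r to an offspring = 0.5.
Option 1: Σ r·B − C = (5·0.5·0.519) − 0.093 = 1.2045.
Option 2: r to a half-niece or half-nephew = 0.125.
Option 2: Σ r·B − C = (2·0.125·0.459) − 0.38 = -0.26525.
Option 1 has the higher net inclusive-fitness payoff.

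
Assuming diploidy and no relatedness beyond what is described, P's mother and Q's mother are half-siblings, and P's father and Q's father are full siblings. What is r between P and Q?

Independent pedigree routes through distinct common ancestors add.
P and Q are related in two ways: half first cousins through their mothers (r = 1/16) and first cousins through their fathers (r = 1/8).
r = 1/16 + 1/8 = 0.1875.

0.1875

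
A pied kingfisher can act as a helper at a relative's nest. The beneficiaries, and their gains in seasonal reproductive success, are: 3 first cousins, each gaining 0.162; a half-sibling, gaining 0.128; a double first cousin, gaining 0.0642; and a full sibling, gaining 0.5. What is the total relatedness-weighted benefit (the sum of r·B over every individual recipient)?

0.3588

r to a first cousin = 0.125 (first cousins share one grandparent pair — two paths of length 4: r = 2·(1/2)^4 = 1/8).
r to a half-sibling = 1/4 (half-sibs share one parent — one path of length 2: r = (1/2)^2 = 1/4).
r to a double first cousin = 0.25 (double first cousins share both grandparent pairs — four paths of length 4: r = 4·(1/2)^4 = 1/4).
r to a full sibling = 0.5 (full sibs share both parents — two paths of length 2: r = 2·(1/2)^2 = 1/2).
Summing one r·B term per recipient: 3·0.125·0.162 + 1·0.25·0.128 + 1·0.25·0.0642 + 1·0.5·0.5 = 0.3588.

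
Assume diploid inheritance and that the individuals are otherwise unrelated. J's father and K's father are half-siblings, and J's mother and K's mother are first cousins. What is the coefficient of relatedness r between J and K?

0.09375

Independent pedigree routes through distinct common ancestors add.
J and K are related in two ways: half first cousins through their fathers (r = 1/16) and second cousins through their mothers (r = 1/32).
r = 1/16 + 1/32 = 0.09375.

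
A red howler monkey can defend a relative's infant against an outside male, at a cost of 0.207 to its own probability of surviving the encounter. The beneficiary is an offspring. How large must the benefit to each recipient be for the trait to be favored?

0.414

r to an offspring = 0.5 (one parent–offspring link: r = (1/2)^1 = 1/2).
Hamilton's rule with n recipients of equal r: n·r·B > C, so B > C/(n·r) = 0.207/(1·0.5) = 0.414.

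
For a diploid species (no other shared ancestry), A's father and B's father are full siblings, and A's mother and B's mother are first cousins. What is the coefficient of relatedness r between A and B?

Independent pedigree routes through distinct common ancestors add.
A and B are related in two ways: first cousins through their fathers (r = 1/8) and second cousins through their mothers (r = 1/32).
r = 1/8 + 1/32 = 0.15625.

0.15625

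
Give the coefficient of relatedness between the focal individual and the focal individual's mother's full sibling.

Each parent–offspring link contributes a factor of 1/2, and independent paths through distinct common ancestors add.
Full aunt/uncle↔niece/nephew: two paths of length 3 through the shared grandparent pair: r = 2·(1/2)^3 = 1/4.

0.25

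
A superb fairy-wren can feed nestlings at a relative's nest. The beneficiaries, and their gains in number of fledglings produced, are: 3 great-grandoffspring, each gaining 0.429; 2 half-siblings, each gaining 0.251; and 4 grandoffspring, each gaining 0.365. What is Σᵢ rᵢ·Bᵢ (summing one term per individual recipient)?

r to a great-grandoffspring = 0.125 (three parent–offspring links: r = (1/2)^3 = 1/8).
r to a half-sibling = 0.25 (half-sibs share one parent — one path of length 2: r = (1/2)^2 = 1/4).
r to a grandoffspring = 0.25 (two parent–offspring links: r = (1/2)^2 = 1/4).
Summing one r·B term per recipient: 3·0.125·0.429 + 2·0.25·0.251 + 4·0.25·0.365 = 0.651375.

0.651375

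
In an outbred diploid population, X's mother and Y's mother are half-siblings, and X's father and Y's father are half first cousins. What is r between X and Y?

Wright's path rule: contributions from independent ancestry routes add.
X and Y are related in two ways: half first cousins through their mothers (r = 1/16) and half second cousins through their fathers (r = 1/64).
r = 1/16 + 1/64 = 5/64 = 0.078125.

0.078125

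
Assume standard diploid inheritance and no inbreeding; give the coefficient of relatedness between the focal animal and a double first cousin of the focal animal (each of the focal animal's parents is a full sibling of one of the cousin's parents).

0.25

Each parent–offspring link contributes a factor of 1/2, and independent paths through distinct common ancestors add.
Double first cousins share both grandparent pairs — four paths of length 4: r = 4·(1/2)^4 = 1/4.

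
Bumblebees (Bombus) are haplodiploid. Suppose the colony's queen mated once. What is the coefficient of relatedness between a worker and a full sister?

0.75

Haplodiploid full sisters inherit their father's entire haploid genome identically (contributing 1/2) and on average half of their mother's contribution (1/2 · 1/2 = 1/4); r = 1/2 + 1/4 = 3/4.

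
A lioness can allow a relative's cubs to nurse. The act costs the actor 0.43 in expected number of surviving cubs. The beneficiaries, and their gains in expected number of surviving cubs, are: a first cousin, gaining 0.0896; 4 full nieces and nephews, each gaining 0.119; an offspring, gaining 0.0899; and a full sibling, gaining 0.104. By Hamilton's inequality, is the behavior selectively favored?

No

Hamilton's rule: the trait is favored when the sum of r·B over every recipient exceeds the actor's cost C.
r to a first cousin = 0.125 (first cousins share one grandparent pair — two paths of length 4: r = 2·(1/2)^4 = 1/8).
r to a full niece or nephew = 0.25 (full aunt/uncle↔niece/nephew: two paths of length 3 through the shared grandparent pair: r = 2·(1/2)^3 = 1/4).
r to an offspring = 0.5 (one parent–offspring link: r = (1/2)^1 = 1/2).
r to a full sibling = 0.5 (full sibs share both parents — two paths of length 2: r = 2·(1/2)^2 = 1/2).
Summing one r·B term per recipient: 1·0.125·0.0896 + 4·0.25·0.119 + 1·0.5·0.0899 + 1·0.5·0.104 = 0.22715.
0.22715 < 0.43: the indirect benefit is less than the cost.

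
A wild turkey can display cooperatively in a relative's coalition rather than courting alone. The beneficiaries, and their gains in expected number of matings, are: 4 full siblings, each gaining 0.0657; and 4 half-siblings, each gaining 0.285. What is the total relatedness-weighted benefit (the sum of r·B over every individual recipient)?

0.4164

r to a full sibling = 0.5 (full sibs share both parents — two paths of length 2: r = 2·(1/2)^2 = 1/2).
r to a half-sibling = 0.25 (half-sibs share one parent — one path of length 2: r = (1/2)^2 = 1/4).
Summing one r·B term per recipient: 4·0.5·0.0657 + 4·0.25·0.285 = 0.4164.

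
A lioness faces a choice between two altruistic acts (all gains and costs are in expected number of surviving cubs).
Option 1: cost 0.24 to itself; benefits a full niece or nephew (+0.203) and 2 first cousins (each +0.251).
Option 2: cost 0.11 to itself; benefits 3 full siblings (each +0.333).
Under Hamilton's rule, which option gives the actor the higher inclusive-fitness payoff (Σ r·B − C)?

Option 2

Option 1: r to a full niece or nephew = 0.25.
Option 1: r to a first cousin = 0.125.
Option 1: Σ r·B − C = (1·0.25·0.203 + 2·0.125·0.251) − 0.24 = -0.1265.
Option 2: r to a full sibling = 0.5.
Option 2: Σ r·B − C = (3·0.5·0.333) − 0.11 = 0.3895.
Option 2 has the higher net inclusive-fitness payoff.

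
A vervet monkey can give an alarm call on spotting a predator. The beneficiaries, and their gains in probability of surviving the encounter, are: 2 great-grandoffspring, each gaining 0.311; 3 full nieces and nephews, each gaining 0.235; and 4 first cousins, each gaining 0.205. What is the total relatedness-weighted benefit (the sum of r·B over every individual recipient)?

r to a great-grandoffspring = 0.125 (three parent–offspring links: r = (1/2)^3 = 1/8).
r to a full niece or nephew = 0.25 (full aunt/uncle↔niece/nephew: two paths of length 3 through the shared grandparent pair: r = 2·(1/2)^3 = 1/4).
r to a first cousin = 1/8 (first cousins share one grandparent pair — two paths of length 4: r = 2·(1/2)^4 = 1/8).
Summing one r·B term per recipient: 2·0.125·0.311 + 3·0.25·0.235 + 4·0.125·0.205 = 0.3565.

0.3565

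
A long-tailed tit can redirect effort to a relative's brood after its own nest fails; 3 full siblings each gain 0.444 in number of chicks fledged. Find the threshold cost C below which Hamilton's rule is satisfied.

0.666

r to a full sibling = 1/2 (full sibs share both parents — two paths of length 2: r = 2·(1/2)^2 = 1/2).
Hamilton's rule: n·r·B > C, so the trait is favored while C < n·r·B = 3·0.5·0.444 = 0.666.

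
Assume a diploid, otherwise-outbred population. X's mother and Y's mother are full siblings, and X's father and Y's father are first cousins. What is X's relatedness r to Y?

Wright's path rule: contributions from independent ancestry routes add.
X and Y are related in two ways: first cousins through their mothers (r = 1/8) and second cousins through their fathers (r = 1/32).
r = 1/8 + 1/32 = 0.15625.

0.15625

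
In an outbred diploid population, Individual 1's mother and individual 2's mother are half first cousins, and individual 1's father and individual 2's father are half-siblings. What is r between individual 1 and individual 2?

0.078125

With two independent routes of shared ancestry, r is the sum of the two contributions.
Individual 1 and individual 2 are related in two ways: half second cousins through their mothers (r = 1/64) and half first cousins through their fathers (r = 1/16).
r = 1/64 + 1/16 = 0.078125.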